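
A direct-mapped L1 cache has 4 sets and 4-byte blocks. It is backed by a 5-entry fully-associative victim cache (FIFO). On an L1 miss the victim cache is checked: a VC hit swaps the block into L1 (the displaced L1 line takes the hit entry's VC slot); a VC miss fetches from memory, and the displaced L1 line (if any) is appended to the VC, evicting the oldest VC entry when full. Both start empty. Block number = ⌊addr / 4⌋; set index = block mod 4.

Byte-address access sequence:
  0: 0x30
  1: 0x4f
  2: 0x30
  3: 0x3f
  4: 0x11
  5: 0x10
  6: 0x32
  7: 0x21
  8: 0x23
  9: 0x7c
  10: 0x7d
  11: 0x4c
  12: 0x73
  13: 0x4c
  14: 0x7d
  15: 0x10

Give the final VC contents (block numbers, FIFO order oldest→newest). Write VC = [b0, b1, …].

VC = [19, 28, 12, 15, 8]

0: 0x30 (blk 12, set 0) → MISS  vc=[]
1: 0x4f (blk 19, set 3) → MISS  vc=[]
2: 0x30 (blk 12, set 0) → L1-HIT  vc=[]
3: 0x3f (blk 15, set 3) → MISS  vc=[19]
4: 0x11 (blk 4, set 0) → MISS  vc=[19, 12]
5: 0x10 (blk 4, set 0) → L1-HIT  vc=[19, 12]
6: 0x32 (blk 12, set 0) → VC-HIT  vc=[19, 4]
7: 0x21 (blk 8, set 0) → MISS  vc=[19, 4, 12]
8: 0x23 (blk 8, set 0) → L1-HIT  vc=[19, 4, 12]
9: 0x7c (blk 31, set 3) → MISS  vc=[19, 4, 12, 15]
10: 0x7d (blk 31, set 3) → L1-HIT  vc=[19, 4, 12, 15]
11: 0x4c (blk 19, set 3) → VC-HIT  vc=[31, 4, 12, 15]
12: 0x73 (blk 28, set 0) → MISS  vc=[31, 4, 12, 15, 8]
13: 0x4c (blk 19, set 3) → L1-HIT  vc=[31, 4, 12, 15, 8]
14: 0x7d (blk 31, set 3) → VC-HIT  vc=[19, 4, 12, 15, 8]
15: 0x10 (blk 4, set 0) → VC-HIT  vc=[19, 28, 12, 15, 8]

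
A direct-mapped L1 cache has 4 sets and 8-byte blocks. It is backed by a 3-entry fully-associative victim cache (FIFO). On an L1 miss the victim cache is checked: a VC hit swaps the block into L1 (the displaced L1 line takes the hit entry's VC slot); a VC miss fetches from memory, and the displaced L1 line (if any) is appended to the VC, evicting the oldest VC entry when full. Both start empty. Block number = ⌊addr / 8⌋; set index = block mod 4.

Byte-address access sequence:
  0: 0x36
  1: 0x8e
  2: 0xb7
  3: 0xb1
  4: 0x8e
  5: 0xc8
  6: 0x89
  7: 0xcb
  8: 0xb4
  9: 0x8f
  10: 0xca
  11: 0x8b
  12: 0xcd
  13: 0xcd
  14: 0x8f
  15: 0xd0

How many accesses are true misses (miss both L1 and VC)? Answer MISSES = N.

0: 0x36 (blk 6, set 2) → MISS  vc=[]
1: 0x8e (blk 17, set 1) → MISS  vc=[]
2: 0xb7 (blk 22, set 2) → MISS  vc=[6]
3: 0xb1 (blk 22, set 2) → L1-HIT  vc=[6]
4: 0x8e (blk 17, set 1) → L1-HIT  vc=[6]
5: 0xc8 (blk 25, set 1) → MISS  vc=[6, 17]
6: 0x89 (blk 17, set 1) → VC-HIT  vc=[6, 25]
7: 0xcb (blk 25, set 1) → VC-HIT  vc=[6, 17]
8: 0xb4 (blk 22, set 2) → L1-HIT  vc=[6, 17]
9: 0x8f (blk 17, set 1) → VC-HIT  vc=[6, 25]
10: 0xca (blk 25, set 1) → VC-HIT  vc=[6, 17]
11: 0x8b (blk 17, set 1) → VC-HIT  vc=[6, 25]
12: 0xcd (blk 25, set 1) → VC-HIT  vc=[6, 17]
13: 0xcd (blk 25, set 1) → L1-HIT  vc=[6, 17]
14: 0x8f (blk 17, set 1) → VC-HIT  vc=[6, 25]
15: 0xd0 (blk 26, set 2) → MISS  vc=[6, 25, 22]

MISSES = 5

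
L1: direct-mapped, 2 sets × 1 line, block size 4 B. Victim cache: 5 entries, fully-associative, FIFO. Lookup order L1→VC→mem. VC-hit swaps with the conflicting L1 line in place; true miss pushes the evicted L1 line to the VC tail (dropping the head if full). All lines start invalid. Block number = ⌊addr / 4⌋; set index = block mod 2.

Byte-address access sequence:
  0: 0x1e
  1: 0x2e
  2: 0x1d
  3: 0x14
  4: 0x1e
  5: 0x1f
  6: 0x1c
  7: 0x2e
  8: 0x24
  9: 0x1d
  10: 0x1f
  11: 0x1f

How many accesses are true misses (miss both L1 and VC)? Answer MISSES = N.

0: 0x1e (blk 7, set 1) → MISS  vc=[]
1: 0x2e (blk 11, set 1) → MISS  vc=[7]
2: 0x1d (blk 7, set 1) → VC-HIT  vc=[11]
3: 0x14 (blk 5, set 1) → MISS  vc=[11, 7]
4: 0x1e (blk 7, set 1) → VC-HIT  vc=[11, 5]
5: 0x1f (blk 7, set 1) → L1-HIT  vc=[11, 5]
6: 0x1c (blk 7, set 1) → L1-HIT  vc=[11, 5]
7: 0x2e (blk 11, set 1) → VC-HIT  vc=[7, 5]
8: 0x24 (blk 9, set 1) → MISS  vc=[7, 5, 11]
9: 0x1d (blk 7, set 1) → VC-HIT  vc=[9, 5, 11]
10: 0x1f (blk 7, set 1) → L1-HIT  vc=[9, 5, 11]
11: 0x1f (blk 7, set 1) → L1-HIT  vc=[9, 5, 11]

MISSES = 4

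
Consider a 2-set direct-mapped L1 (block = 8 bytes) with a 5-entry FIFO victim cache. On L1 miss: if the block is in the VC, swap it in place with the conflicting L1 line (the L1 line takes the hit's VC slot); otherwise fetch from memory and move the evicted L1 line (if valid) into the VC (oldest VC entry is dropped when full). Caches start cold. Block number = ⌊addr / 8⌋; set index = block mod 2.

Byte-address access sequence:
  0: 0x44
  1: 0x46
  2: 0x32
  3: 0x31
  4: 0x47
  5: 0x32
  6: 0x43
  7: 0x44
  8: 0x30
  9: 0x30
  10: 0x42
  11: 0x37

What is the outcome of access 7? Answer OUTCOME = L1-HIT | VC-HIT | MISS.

  [0] addr=0x44 blk=8 s=0: MISS | VC []
  [1] addr=0x46 blk=8 s=0: L1-HIT | VC []
  [2] addr=0x32 blk=6 s=0: MISS | VC [8]
  [3] addr=0x31 blk=6 s=0: L1-HIT | VC [8]
  [4] addr=0x47 blk=8 s=0: VC-HIT | VC [6]
  [5] addr=0x32 blk=6 s=0: VC-HIT | VC [8]
  [6] addr=0x43 blk=8 s=0: VC-HIT | VC [6]
  [7] addr=0x44 blk=8 s=0: L1-HIT | VC [6]
  [8] addr=0x30 blk=6 s=0: VC-HIT | VC [8]
  [9] addr=0x30 blk=6 s=0: L1-HIT | VC [8]
  [10] addr=0x42 blk=8 s=0: VC-HIT | VC [6]
  [11] addr=0x37 blk=6 s=0: VC-HIT | VC [8]

OUTCOME = L1-HIT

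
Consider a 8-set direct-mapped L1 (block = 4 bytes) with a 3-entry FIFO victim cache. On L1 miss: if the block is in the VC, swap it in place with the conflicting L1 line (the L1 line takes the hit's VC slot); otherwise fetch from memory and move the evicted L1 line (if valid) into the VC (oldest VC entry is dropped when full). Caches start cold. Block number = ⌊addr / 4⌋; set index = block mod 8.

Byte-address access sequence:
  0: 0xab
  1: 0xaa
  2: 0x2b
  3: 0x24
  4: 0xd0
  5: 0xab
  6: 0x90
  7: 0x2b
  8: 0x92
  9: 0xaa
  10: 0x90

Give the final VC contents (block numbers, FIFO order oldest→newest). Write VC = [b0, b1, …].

VC = [10, 52]

#0 0xab→b42/s2 MISS; vc=[]
#1 0xaa→b42/s2 L1-HIT; vc=[]
#2 0x2b→b10/s2 MISS; vc=[42]
#3 0x24→b9/s1 MISS; vc=[42]
#4 0xd0→b52/s4 MISS; vc=[42]
#5 0xab→b42/s2 VC-HIT; vc=[10]
#6 0x90→b36/s4 MISS; vc=[10,52]
#7 0x2b→b10/s2 VC-HIT; vc=[42,52]
#8 0x92→b36/s4 L1-HIT; vc=[42,52]
#9 0xaa→b42/s2 VC-HIT; vc=[10,52]
#10 0x90→b36/s4 L1-HIT; vc=[10,52]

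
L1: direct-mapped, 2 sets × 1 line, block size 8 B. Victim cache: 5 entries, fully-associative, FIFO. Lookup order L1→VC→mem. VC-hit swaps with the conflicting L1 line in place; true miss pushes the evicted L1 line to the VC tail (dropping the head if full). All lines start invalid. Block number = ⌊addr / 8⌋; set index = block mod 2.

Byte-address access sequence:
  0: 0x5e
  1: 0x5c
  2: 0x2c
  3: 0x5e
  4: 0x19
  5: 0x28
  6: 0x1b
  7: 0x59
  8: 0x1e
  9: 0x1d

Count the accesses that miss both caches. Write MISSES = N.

MISSES = 3

  [0] addr=0x5e blk=11 s=1: MISS | VC []
  [1] addr=0x5c blk=11 s=1: L1-HIT | VC []
  [2] addr=0x2c blk=5 s=1: MISS | VC [11]
  [3] addr=0x5e blk=11 s=1: VC-HIT | VC [5]
  [4] addr=0x19 blk=3 s=1: MISS | VC [5, 11]
  [5] addr=0x28 blk=5 s=1: VC-HIT | VC [3, 11]
  [6] addr=0x1b blk=3 s=1: VC-HIT | VC [5, 11]
  [7] addr=0x59 blk=11 s=1: VC-HIT | VC [5, 3]
  [8] addr=0x1e blk=3 s=1: VC-HIT | VC [5, 11]
  [9] addr=0x1d blk=3 s=1: L1-HIT | VC [5, 11]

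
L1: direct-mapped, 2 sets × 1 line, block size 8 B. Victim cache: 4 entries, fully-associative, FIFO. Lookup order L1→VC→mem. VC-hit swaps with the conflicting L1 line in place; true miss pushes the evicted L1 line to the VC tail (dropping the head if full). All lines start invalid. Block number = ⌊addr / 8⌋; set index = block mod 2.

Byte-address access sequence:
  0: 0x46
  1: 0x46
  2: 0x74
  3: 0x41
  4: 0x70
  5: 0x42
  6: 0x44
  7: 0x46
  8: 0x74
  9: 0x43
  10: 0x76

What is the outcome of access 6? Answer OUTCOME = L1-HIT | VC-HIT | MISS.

  [0] addr=0x46 blk=8 s=0: MISS | VC []
  [1] addr=0x46 blk=8 s=0: L1-HIT | VC []
  [2] addr=0x74 blk=14 s=0: MISS | VC [8]
  [3] addr=0x41 blk=8 s=0: VC-HIT | VC [14]
  [4] addr=0x70 blk=14 s=0: VC-HIT | VC [8]
  [5] addr=0x42 blk=8 s=0: VC-HIT | VC [14]
  [6] addr=0x44 blk=8 s=0: L1-HIT | VC [14]
  [7] addr=0x46 blk=8 s=0: L1-HIT | VC [14]
  [8] addr=0x74 blk=14 s=0: VC-HIT | VC [8]
  [9] addr=0x43 blk=8 s=0: VC-HIT | VC [14]
  [10] addr=0x76 blk=14 s=0: VC-HIT | VC [8]

OUTCOME = L1-HIT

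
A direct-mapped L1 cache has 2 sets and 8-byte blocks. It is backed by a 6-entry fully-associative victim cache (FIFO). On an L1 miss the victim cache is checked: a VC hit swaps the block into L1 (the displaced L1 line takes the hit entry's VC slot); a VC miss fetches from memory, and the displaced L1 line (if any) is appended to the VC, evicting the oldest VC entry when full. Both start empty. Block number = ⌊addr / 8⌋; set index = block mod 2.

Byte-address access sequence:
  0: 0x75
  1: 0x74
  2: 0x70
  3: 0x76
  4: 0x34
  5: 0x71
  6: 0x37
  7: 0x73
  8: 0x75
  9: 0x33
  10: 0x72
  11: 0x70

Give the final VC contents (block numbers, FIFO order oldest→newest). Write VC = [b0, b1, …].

VC = [6]

#0 0x75→b14/s0 MISS; vc=[]
#1 0x74→b14/s0 L1-HIT; vc=[]
#2 0x70→b14/s0 L1-HIT; vc=[]
#3 0x76→b14/s0 L1-HIT; vc=[]
#4 0x34→b6/s0 MISS; vc=[14]
#5 0x71→b14/s0 VC-HIT; vc=[6]
#6 0x37→b6/s0 VC-HIT; vc=[14]
#7 0x73→b14/s0 VC-HIT; vc=[6]
#8 0x75→b14/s0 L1-HIT; vc=[6]
#9 0x33→b6/s0 VC-HIT; vc=[14]
#10 0x72→b14/s0 VC-HIT; vc=[6]
#11 0x70→b14/s0 L1-HIT; vc=[6]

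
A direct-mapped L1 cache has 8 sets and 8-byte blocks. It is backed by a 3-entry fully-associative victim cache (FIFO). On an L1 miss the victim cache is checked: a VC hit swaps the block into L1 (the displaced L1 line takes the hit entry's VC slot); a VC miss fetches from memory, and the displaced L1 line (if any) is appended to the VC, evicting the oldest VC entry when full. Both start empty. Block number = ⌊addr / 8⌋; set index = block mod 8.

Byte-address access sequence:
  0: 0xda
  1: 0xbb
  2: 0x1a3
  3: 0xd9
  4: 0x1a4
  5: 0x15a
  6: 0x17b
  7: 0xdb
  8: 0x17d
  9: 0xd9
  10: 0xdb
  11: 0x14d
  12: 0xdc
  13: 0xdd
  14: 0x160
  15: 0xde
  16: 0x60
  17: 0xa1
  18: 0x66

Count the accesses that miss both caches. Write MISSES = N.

MISSES = 9

#0 0xda→b27/s3 MISS; vc=[]
#1 0xbb→b23/s7 MISS; vc=[]
#2 0x1a3→b52/s4 MISS; vc=[]
#3 0xd9→b27/s3 L1-HIT; vc=[]
#4 0x1a4→b52/s4 L1-HIT; vc=[]
#5 0x15a→b43/s3 MISS; vc=[27]
#6 0x17b→b47/s7 MISS; vc=[27,23]
#7 0xdb→b27/s3 VC-HIT; vc=[43,23]
#8 0x17d→b47/s7 L1-HIT; vc=[43,23]
#9 0xd9→b27/s3 L1-HIT; vc=[43,23]
#10 0xdb→b27/s3 L1-HIT; vc=[43,23]
#11 0x14d→b41/s1 MISS; vc=[43,23]
#12 0xdc→b27/s3 L1-HIT; vc=[43,23]
#13 0xdd→b27/s3 L1-HIT; vc=[43,23]
#14 0x160→b44/s4 MISS; vc=[43,23,52]
#15 0xde→b27/s3 L1-HIT; vc=[43,23,52]
#16 0x60→b12/s4 MISS; vc=[23,52,44]
#17 0xa1→b20/s4 MISS; vc=[52,44,12]
#18 0x66→b12/s4 VC-HIT; vc=[52,44,20]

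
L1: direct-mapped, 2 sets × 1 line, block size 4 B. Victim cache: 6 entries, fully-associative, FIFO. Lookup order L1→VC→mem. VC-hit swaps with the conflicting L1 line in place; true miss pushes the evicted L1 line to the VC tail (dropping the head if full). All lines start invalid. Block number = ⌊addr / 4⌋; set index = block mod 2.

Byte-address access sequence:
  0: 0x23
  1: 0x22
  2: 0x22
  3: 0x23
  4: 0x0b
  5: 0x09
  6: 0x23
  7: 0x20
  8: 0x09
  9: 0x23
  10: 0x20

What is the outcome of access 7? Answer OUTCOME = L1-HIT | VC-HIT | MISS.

0: 0x23 (blk 8, set 0) → MISS  vc=[]
1: 0x22 (blk 8, set 0) → L1-HIT  vc=[]
2: 0x22 (blk 8, set 0) → L1-HIT  vc=[]
3: 0x23 (blk 8, set 0) → L1-HIT  vc=[]
4: 0xb (blk 2, set 0) → MISS  vc=[8]
5: 0x9 (blk 2, set 0) → L1-HIT  vc=[8]
6: 0x23 (blk 8, set 0) → VC-HIT  vc=[2]
7: 0x20 (blk 8, set 0) → L1-HIT  vc=[2]
8: 0x9 (blk 2, set 0) → VC-HIT  vc=[8]
9: 0x23 (blk 8, set 0) → VC-HIT  vc=[2]
10: 0x20 (blk 8, set 0) → L1-HIT  vc=[2]

OUTCOME = L1-HIT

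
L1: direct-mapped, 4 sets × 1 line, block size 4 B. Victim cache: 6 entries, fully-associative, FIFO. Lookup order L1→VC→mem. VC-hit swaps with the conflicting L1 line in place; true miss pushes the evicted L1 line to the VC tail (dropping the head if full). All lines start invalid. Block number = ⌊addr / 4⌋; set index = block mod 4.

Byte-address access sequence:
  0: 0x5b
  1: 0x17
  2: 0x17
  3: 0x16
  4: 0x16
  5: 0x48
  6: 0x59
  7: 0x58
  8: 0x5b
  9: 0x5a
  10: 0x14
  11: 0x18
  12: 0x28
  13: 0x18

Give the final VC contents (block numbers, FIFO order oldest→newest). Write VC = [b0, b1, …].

#0 0x5b→b22/s2 MISS; vc=[]
#1 0x17→b5/s1 MISS; vc=[]
#2 0x17→b5/s1 L1-HIT; vc=[]
#3 0x16→b5/s1 L1-HIT; vc=[]
#4 0x16→b5/s1 L1-HIT; vc=[]
#5 0x48→b18/s2 MISS; vc=[22]
#6 0x59→b22/s2 VC-HIT; vc=[18]
#7 0x58→b22/s2 L1-HIT; vc=[18]
#8 0x5b→b22/s2 L1-HIT; vc=[18]
#9 0x5a→b22/s2 L1-HIT; vc=[18]
#10 0x14→b5/s1 L1-HIT; vc=[18]
#11 0x18→b6/s2 MISS; vc=[18,22]
#12 0x28→b10/s2 MISS; vc=[18,22,6]
#13 0x18→b6/s2 VC-HIT; vc=[18,22,10]

VC = [18, 22, 10]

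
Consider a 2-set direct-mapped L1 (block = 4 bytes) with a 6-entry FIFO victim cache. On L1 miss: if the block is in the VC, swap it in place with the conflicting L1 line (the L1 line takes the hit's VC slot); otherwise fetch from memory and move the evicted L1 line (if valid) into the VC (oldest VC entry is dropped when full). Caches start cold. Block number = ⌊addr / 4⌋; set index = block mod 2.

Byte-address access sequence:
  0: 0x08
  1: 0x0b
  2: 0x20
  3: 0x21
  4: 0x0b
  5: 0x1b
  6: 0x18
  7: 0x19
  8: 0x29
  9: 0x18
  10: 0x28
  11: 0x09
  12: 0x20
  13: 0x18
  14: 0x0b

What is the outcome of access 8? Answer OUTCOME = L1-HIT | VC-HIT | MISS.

#0 0x8→b2/s0 MISS; vc=[]
#1 0xb→b2/s0 L1-HIT; vc=[]
#2 0x20→b8/s0 MISS; vc=[2]
#3 0x21→b8/s0 L1-HIT; vc=[2]
#4 0xb→b2/s0 VC-HIT; vc=[8]
#5 0x1b→b6/s0 MISS; vc=[8,2]
#6 0x18→b6/s0 L1-HIT; vc=[8,2]
#7 0x19→b6/s0 L1-HIT; vc=[8,2]
#8 0x29→b10/s0 MISS; vc=[8,2,6]
#9 0x18→b6/s0 VC-HIT; vc=[8,2,10]
#10 0x28→b10/s0 VC-HIT; vc=[8,2,6]
#11 0x9→b2/s0 VC-HIT; vc=[8,10,6]
#12 0x20→b8/s0 VC-HIT; vc=[2,10,6]
#13 0x18→b6/s0 VC-HIT; vc=[2,10,8]
#14 0xb→b2/s0 VC-HIT; vc=[6,10,8]

OUTCOME = MISS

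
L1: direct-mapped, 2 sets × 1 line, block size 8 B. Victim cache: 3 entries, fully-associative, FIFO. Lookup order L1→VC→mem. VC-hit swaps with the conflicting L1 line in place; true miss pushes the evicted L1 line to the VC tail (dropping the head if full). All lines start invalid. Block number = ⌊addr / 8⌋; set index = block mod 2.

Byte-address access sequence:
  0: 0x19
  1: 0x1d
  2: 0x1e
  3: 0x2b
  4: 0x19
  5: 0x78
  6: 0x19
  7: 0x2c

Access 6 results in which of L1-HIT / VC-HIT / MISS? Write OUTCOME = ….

OUTCOME = VC-HIT

  [0] addr=0x19 blk=3 s=1: MISS | VC []
  [1] addr=0x1d blk=3 s=1: L1-HIT | VC []
  [2] addr=0x1e blk=3 s=1: L1-HIT | VC []
  [3] addr=0x2b blk=5 s=1: MISS | VC [3]
  [4] addr=0x19 blk=3 s=1: VC-HIT | VC [5]
  [5] addr=0x78 blk=15 s=1: MISS | VC [5, 3]
  [6] addr=0x19 blk=3 s=1: VC-HIT | VC [5, 15]
  [7] addr=0x2c blk=5 s=1: VC-HIT | VC [3, 15]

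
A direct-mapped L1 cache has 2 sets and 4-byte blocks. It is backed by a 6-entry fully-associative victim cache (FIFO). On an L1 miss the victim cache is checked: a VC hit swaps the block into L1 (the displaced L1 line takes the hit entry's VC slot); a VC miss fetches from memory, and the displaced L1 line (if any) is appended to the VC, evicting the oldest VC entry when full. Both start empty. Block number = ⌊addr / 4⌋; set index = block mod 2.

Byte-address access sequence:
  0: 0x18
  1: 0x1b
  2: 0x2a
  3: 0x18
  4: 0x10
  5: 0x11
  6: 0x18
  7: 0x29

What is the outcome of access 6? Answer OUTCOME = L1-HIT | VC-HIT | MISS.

  [0] addr=0x18 blk=6 s=0: MISS | VC []
  [1] addr=0x1b blk=6 s=0: L1-HIT | VC []
  [2] addr=0x2a blk=10 s=0: MISS | VC [6]
  [3] addr=0x18 blk=6 s=0: VC-HIT | VC [10]
  [4] addr=0x10 blk=4 s=0: MISS | VC [10, 6]
  [5] addr=0x11 blk=4 s=0: L1-HIT | VC [10, 6]
  [6] addr=0x18 blk=6 s=0: VC-HIT | VC [10, 4]
  [7] addr=0x29 blk=10 s=0: VC-HIT | VC [6, 4]

OUTCOME = VC-HIT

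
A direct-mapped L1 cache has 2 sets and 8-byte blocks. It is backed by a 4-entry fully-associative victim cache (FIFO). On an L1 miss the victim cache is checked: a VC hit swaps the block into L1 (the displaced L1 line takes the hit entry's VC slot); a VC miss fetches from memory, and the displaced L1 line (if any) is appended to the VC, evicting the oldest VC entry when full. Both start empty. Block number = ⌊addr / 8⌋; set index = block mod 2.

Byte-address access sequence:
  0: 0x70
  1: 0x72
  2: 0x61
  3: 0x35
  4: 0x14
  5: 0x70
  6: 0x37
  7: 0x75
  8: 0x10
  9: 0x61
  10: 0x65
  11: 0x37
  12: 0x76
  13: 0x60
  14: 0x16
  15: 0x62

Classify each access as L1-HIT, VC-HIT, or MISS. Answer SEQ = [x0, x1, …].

SEQ = [MISS, L1-HIT, MISS, MISS, MISS, VC-HIT, VC-HIT, VC-HIT, VC-HIT, VC-HIT, L1-HIT, VC-HIT, VC-HIT, VC-HIT, VC-HIT, VC-HIT]

#0 0x70→b14/s0 MISS; vc=[]
#1 0x72→b14/s0 L1-HIT; vc=[]
#2 0x61→b12/s0 MISS; vc=[14]
#3 0x35→b6/s0 MISS; vc=[14,12]
#4 0x14→b2/s0 MISS; vc=[14,12,6]
#5 0x70→b14/s0 VC-HIT; vc=[2,12,6]
#6 0x37→b6/s0 VC-HIT; vc=[2,12,14]
#7 0x75→b14/s0 VC-HIT; vc=[2,12,6]
#8 0x10→b2/s0 VC-HIT; vc=[14,12,6]
#9 0x61→b12/s0 VC-HIT; vc=[14,2,6]
#10 0x65→b12/s0 L1-HIT; vc=[14,2,6]
#11 0x37→b6/s0 VC-HIT; vc=[14,2,12]
#12 0x76→b14/s0 VC-HIT; vc=[6,2,12]
#13 0x60→b12/s0 VC-HIT; vc=[6,2,14]
#14 0x16→b2/s0 VC-HIT; vc=[6,12,14]
#15 0x62→b12/s0 VC-HIT; vc=[6,2,14]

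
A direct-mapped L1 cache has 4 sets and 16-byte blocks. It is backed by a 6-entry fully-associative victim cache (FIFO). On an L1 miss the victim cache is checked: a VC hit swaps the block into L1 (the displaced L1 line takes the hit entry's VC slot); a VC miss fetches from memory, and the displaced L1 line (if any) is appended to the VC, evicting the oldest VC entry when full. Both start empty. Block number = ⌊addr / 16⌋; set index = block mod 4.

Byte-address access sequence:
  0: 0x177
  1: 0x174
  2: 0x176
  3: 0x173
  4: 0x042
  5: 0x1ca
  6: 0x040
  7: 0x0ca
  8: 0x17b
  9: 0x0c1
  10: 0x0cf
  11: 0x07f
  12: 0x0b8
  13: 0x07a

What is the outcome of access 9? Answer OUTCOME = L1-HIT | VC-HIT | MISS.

OUTCOME = L1-HIT

#0 0x177→b23/s3 MISS; vc=[]
#1 0x174→b23/s3 L1-HIT; vc=[]
#2 0x176→b23/s3 L1-HIT; vc=[]
#3 0x173→b23/s3 L1-HIT; vc=[]
#4 0x42→b4/s0 MISS; vc=[]
#5 0x1ca→b28/s0 MISS; vc=[4]
#6 0x40→b4/s0 VC-HIT; vc=[28]
#7 0xca→b12/s0 MISS; vc=[28,4]
#8 0x17b→b23/s3 L1-HIT; vc=[28,4]
#9 0xc1→b12/s0 L1-HIT; vc=[28,4]
#10 0xcf→b12/s0 L1-HIT; vc=[28,4]
#11 0x7f→b7/s3 MISS; vc=[28,4,23]
#12 0xb8→b11/s3 MISS; vc=[28,4,23,7]
#13 0x7a→b7/s3 VC-HIT; vc=[28,4,23,11]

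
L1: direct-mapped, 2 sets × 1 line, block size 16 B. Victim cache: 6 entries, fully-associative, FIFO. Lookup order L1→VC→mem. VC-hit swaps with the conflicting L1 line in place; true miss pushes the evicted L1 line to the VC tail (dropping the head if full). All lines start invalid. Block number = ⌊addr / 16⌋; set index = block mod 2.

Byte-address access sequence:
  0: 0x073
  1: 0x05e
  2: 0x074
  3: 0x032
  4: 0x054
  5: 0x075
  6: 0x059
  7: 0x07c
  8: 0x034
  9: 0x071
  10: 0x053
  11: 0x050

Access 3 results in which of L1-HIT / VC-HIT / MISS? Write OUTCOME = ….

0: 0x73 (blk 7, set 1) → MISS  vc=[]
1: 0x5e (blk 5, set 1) → MISS  vc=[7]
2: 0x74 (blk 7, set 1) → VC-HIT  vc=[5]
3: 0x32 (blk 3, set 1) → MISS  vc=[5, 7]
4: 0x54 (blk 5, set 1) → VC-HIT  vc=[3, 7]
5: 0x75 (blk 7, set 1) → VC-HIT  vc=[3, 5]
6: 0x59 (blk 5, set 1) → VC-HIT  vc=[3, 7]
7: 0x7c (blk 7, set 1) → VC-HIT  vc=[3, 5]
8: 0x34 (blk 3, set 1) → VC-HIT  vc=[7, 5]
9: 0x71 (blk 7, set 1) → VC-HIT  vc=[3, 5]
10: 0x53 (blk 5, set 1) → VC-HIT  vc=[3, 7]
11: 0x50 (blk 5, set 1) → L1-HIT  vc=[3, 7]

OUTCOME = MISS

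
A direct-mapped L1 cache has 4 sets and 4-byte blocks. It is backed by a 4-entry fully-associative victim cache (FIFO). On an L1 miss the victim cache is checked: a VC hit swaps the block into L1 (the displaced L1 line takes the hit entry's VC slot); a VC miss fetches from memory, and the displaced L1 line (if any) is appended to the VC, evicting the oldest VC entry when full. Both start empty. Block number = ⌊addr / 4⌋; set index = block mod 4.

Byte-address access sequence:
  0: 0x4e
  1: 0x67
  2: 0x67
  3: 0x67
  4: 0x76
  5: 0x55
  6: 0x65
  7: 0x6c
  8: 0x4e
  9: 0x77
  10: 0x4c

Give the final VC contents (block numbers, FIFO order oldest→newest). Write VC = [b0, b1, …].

VC = [21, 25, 27]

  [0] addr=0x4e blk=19 s=3: MISS | VC []
  [1] addr=0x67 blk=25 s=1: MISS | VC []
  [2] addr=0x67 blk=25 s=1: L1-HIT | VC []
  [3] addr=0x67 blk=25 s=1: L1-HIT | VC []
  [4] addr=0x76 blk=29 s=1: MISS | VC [25]
  [5] addr=0x55 blk=21 s=1: MISS | VC [25, 29]
  [6] addr=0x65 blk=25 s=1: VC-HIT | VC [21, 29]
  [7] addr=0x6c blk=27 s=3: MISS | VC [21, 29, 19]
  [8] addr=0x4e blk=19 s=3: VC-HIT | VC [21, 29, 27]
  [9] addr=0x77 blk=29 s=1: VC-HIT | VC [21, 25, 27]
  [10] addr=0x4c blk=19 s=3: L1-HIT | VC [21, 25, 27]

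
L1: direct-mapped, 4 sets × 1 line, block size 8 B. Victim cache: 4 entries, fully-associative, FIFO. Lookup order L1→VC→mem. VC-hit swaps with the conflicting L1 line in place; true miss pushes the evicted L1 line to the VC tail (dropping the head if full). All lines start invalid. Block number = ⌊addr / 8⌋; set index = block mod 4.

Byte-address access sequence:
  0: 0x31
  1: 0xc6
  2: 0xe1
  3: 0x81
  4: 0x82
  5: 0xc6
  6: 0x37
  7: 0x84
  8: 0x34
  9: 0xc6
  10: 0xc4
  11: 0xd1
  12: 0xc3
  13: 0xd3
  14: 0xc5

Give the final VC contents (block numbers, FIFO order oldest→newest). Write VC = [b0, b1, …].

VC = [16, 28, 6]

#0 0x31→b6/s2 MISS; vc=[]
#1 0xc6→b24/s0 MISS; vc=[]
#2 0xe1→b28/s0 MISS; vc=[24]
#3 0x81→b16/s0 MISS; vc=[24,28]
#4 0x82→b16/s0 L1-HIT; vc=[24,28]
#5 0xc6→b24/s0 VC-HIT; vc=[16,28]
#6 0x37→b6/s2 L1-HIT; vc=[16,28]
#7 0x84→b16/s0 VC-HIT; vc=[24,28]
#8 0x34→b6/s2 L1-HIT; vc=[24,28]
#9 0xc6→b24/s0 VC-HIT; vc=[16,28]
#10 0xc4→b24/s0 L1-HIT; vc=[16,28]
#11 0xd1→b26/s2 MISS; vc=[16,28,6]
#12 0xc3→b24/s0 L1-HIT; vc=[16,28,6]
#13 0xd3→b26/s2 L1-HIT; vc=[16,28,6]
#14 0xc5→b24/s0 L1-HIT; vc=[16,28,6]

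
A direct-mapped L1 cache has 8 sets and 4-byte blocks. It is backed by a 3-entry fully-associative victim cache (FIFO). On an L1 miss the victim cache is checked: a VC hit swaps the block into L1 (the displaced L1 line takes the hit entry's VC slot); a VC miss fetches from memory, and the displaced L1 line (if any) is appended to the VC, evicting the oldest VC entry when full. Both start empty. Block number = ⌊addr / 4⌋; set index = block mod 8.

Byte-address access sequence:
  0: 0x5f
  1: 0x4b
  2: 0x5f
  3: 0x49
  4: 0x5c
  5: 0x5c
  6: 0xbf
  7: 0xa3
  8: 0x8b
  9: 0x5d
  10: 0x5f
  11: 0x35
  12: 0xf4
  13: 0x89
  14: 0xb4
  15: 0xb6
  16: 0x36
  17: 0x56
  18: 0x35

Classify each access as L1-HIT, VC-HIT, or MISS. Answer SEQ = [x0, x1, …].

  [0] addr=0x5f blk=23 s=7: MISS | VC []
  [1] addr=0x4b blk=18 s=2: MISS | VC []
  [2] addr=0x5f blk=23 s=7: L1-HIT | VC []
  [3] addr=0x49 blk=18 s=2: L1-HIT | VC []
  [4] addr=0x5c blk=23 s=7: L1-HIT | VC []
  [5] addr=0x5c blk=23 s=7: L1-HIT | VC []
  [6] addr=0xbf blk=47 s=7: MISS | VC [23]
  [7] addr=0xa3 blk=40 s=0: MISS | VC [23]
  [8] addr=0x8b blk=34 s=2: MISS | VC [23, 18]
  [9] addr=0x5d blk=23 s=7: VC-HIT | VC [47, 18]
  [10] addr=0x5f blk=23 s=7: L1-HIT | VC [47, 18]
  [11] addr=0x35 blk=13 s=5: MISS | VC [47, 18]
  [12] addr=0xf4 blk=61 s=5: MISS | VC [47, 18, 13]
  [13] addr=0x89 blk=34 s=2: L1-HIT | VC [47, 18, 13]
  [14] addr=0xb4 blk=45 s=5: MISS | VC [18, 13, 61]
  [15] addr=0xb6 blk=45 s=5: L1-HIT | VC [18, 13, 61]
  [16] addr=0x36 blk=13 s=5: VC-HIT | VC [18, 45, 61]
  [17] addr=0x56 blk=21 s=5: MISS | VC [45, 61, 13]
  [18] addr=0x35 blk=13 s=5: VC-HIT | VC [45, 61, 21]

SEQ = [MISS, MISS, L1-HIT, L1-HIT, L1-HIT, L1-HIT, MISS, MISS, MISS, VC-HIT, L1-HIT, MISS, MISS, L1-HIT, MISS, L1-HIT, VC-HIT, MISS, VC-HIT]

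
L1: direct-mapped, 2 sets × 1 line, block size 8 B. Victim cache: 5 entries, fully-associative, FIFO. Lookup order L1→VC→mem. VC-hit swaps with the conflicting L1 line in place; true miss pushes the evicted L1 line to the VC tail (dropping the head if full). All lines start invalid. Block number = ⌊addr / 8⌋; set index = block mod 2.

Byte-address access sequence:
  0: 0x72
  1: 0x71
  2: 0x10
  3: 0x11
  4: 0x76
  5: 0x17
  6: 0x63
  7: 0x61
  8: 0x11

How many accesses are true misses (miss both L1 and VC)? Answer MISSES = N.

MISSES = 3

#0 0x72→b14/s0 MISS; vc=[]
#1 0x71→b14/s0 L1-HIT; vc=[]
#2 0x10→b2/s0 MISS; vc=[14]
#3 0x11→b2/s0 L1-HIT; vc=[14]
#4 0x76→b14/s0 VC-HIT; vc=[2]
#5 0x17→b2/s0 VC-HIT; vc=[14]
#6 0x63→b12/s0 MISS; vc=[14,2]
#7 0x61→b12/s0 L1-HIT; vc=[14,2]
#8 0x11→b2/s0 VC-HIT; vc=[14,12]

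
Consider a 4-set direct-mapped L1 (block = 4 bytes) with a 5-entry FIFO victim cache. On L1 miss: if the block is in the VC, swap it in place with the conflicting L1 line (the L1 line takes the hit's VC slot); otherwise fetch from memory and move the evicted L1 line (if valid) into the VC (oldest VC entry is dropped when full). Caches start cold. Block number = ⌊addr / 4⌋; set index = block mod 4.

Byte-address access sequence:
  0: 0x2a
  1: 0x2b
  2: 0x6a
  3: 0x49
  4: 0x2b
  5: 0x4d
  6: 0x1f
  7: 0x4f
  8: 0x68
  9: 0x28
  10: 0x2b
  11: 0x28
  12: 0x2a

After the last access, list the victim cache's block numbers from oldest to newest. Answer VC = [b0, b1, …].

VC = [18, 26, 7]

0: 0x2a (blk 10, set 2) → MISS  vc=[]
1: 0x2b (blk 10, set 2) → L1-HIT  vc=[]
2: 0x6a (blk 26, set 2) → MISS  vc=[10]
3: 0x49 (blk 18, set 2) → MISS  vc=[10, 26]
4: 0x2b (blk 10, set 2) → VC-HIT  vc=[18, 26]
5: 0x4d (blk 19, set 3) → MISS  vc=[18, 26]
6: 0x1f (blk 7, set 3) → MISS  vc=[18, 26, 19]
7: 0x4f (blk 19, set 3) → VC-HIT  vc=[18, 26, 7]
8: 0x68 (blk 26, set 2) → VC-HIT  vc=[18, 10, 7]
9: 0x28 (blk 10, set 2) → VC-HIT  vc=[18, 26, 7]
10: 0x2b (blk 10, set 2) → L1-HIT  vc=[18, 26, 7]
11: 0x28 (blk 10, set 2) → L1-HIT  vc=[18, 26, 7]
12: 0x2a (blk 10, set 2) → L1-HIT  vc=[18, 26, 7]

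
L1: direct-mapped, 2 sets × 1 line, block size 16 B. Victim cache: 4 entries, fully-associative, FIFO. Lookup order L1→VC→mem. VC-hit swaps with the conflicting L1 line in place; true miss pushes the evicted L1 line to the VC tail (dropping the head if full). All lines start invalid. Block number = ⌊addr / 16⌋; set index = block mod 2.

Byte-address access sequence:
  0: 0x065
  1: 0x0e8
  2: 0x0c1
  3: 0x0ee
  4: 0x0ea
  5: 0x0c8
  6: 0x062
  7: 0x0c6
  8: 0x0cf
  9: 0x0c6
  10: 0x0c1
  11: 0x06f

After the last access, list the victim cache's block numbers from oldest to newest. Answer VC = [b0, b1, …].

VC = [12, 14]

0: 0x65 (blk 6, set 0) → MISS  vc=[]
1: 0xe8 (blk 14, set 0) → MISS  vc=[6]
2: 0xc1 (blk 12, set 0) → MISS  vc=[6, 14]
3: 0xee (blk 14, set 0) → VC-HIT  vc=[6, 12]
4: 0xea (blk 14, set 0) → L1-HIT  vc=[6, 12]
5: 0xc8 (blk 12, set 0) → VC-HIT  vc=[6, 14]
6: 0x62 (blk 6, set 0) → VC-HIT  vc=[12, 14]
7: 0xc6 (blk 12, set 0) → VC-HIT  vc=[6, 14]
8: 0xcf (blk 12, set 0) → L1-HIT  vc=[6, 14]
9: 0xc6 (blk 12, set 0) → L1-HIT  vc=[6, 14]
10: 0xc1 (blk 12, set 0) → L1-HIT  vc=[6, 14]
11: 0x6f (blk 6, set 0) → VC-HIT  vc=[12, 14]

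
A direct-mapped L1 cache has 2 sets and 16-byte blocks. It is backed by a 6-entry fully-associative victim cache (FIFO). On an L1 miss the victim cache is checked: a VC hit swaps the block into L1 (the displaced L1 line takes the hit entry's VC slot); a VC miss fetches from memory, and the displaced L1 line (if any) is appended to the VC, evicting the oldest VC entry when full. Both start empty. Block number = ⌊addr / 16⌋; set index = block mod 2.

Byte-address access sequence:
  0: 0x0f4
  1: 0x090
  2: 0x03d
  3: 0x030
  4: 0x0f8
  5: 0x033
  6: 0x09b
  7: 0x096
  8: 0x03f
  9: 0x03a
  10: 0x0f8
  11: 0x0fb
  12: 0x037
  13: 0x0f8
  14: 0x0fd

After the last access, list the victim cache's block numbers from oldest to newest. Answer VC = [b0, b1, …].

0: 0xf4 (blk 15, set 1) → MISS  vc=[]
1: 0x90 (blk 9, set 1) → MISS  vc=[15]
2: 0x3d (blk 3, set 1) → MISS  vc=[15, 9]
3: 0x30 (blk 3, set 1) → L1-HIT  vc=[15, 9]
4: 0xf8 (blk 15, set 1) → VC-HIT  vc=[3, 9]
5: 0x33 (blk 3, set 1) → VC-HIT  vc=[15, 9]
6: 0x9b (blk 9, set 1) → VC-HIT  vc=[15, 3]
7: 0x96 (blk 9, set 1) → L1-HIT  vc=[15, 3]
8: 0x3f (blk 3, set 1) → VC-HIT  vc=[15, 9]
9: 0x3a (blk 3, set 1) → L1-HIT  vc=[15, 9]
10: 0xf8 (blk 15, set 1) → VC-HIT  vc=[3, 9]
11: 0xfb (blk 15, set 1) → L1-HIT  vc=[3, 9]
12: 0x37 (blk 3, set 1) → VC-HIT  vc=[15, 9]
13: 0xf8 (blk 15, set 1) → VC-HIT  vc=[3, 9]
14: 0xfd (blk 15, set 1) → L1-HIT  vc=[3, 9]

VC = [3, 9]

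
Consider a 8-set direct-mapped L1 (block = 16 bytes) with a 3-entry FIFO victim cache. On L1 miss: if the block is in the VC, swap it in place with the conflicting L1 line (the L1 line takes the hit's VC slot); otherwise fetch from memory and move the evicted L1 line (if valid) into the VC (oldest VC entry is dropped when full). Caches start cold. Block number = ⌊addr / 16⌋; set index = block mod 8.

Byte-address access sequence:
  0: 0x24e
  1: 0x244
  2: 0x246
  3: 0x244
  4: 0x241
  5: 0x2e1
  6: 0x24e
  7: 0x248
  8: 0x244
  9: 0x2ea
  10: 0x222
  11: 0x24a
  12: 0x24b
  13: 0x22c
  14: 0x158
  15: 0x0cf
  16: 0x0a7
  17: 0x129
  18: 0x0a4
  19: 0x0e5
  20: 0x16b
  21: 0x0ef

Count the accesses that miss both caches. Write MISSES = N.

MISSES = 9

0: 0x24e (blk 36, set 4) → MISS  vc=[]
1: 0x244 (blk 36, set 4) → L1-HIT  vc=[]
2: 0x246 (blk 36, set 4) → L1-HIT  vc=[]
3: 0x244 (blk 36, set 4) → L1-HIT  vc=[]
4: 0x241 (blk 36, set 4) → L1-HIT  vc=[]
5: 0x2e1 (blk 46, set 6) → MISS  vc=[]
6: 0x24e (blk 36, set 4) → L1-HIT  vc=[]
7: 0x248 (blk 36, set 4) → L1-HIT  vc=[]
8: 0x244 (blk 36, set 4) → L1-HIT  vc=[]
9: 0x2ea (blk 46, set 6) → L1-HIT  vc=[]
10: 0x222 (blk 34, set 2) → MISS  vc=[]
11: 0x24a (blk 36, set 4) → L1-HIT  vc=[]
12: 0x24b (blk 36, set 4) → L1-HIT  vc=[]
13: 0x22c (blk 34, set 2) → L1-HIT  vc=[]
14: 0x158 (blk 21, set 5) → MISS  vc=[]
15: 0xcf (blk 12, set 4) → MISS  vc=[36]
16: 0xa7 (blk 10, set 2) → MISS  vc=[36, 34]
17: 0x129 (blk 18, set 2) → MISS  vc=[36, 34, 10]
18: 0xa4 (blk 10, set 2) → VC-HIT  vc=[36, 34, 18]
19: 0xe5 (blk 14, set 6) → MISS  vc=[34, 18, 46]
20: 0x16b (blk 22, set 6) → MISS  vc=[18, 46, 14]
21: 0xef (blk 14, set 6) → VC-HIT  vc=[18, 46, 22]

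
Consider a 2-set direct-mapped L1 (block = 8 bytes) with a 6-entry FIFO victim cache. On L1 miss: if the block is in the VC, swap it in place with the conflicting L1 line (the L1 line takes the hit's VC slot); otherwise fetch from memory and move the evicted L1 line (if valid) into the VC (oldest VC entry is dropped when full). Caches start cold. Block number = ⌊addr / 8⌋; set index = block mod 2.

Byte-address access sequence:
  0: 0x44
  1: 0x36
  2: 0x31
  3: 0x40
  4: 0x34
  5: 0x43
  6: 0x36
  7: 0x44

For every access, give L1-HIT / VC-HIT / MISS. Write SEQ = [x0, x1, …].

  [0] addr=0x44 blk=8 s=0: MISS | VC []
  [1] addr=0x36 blk=6 s=0: MISS | VC [8]
  [2] addr=0x31 blk=6 s=0: L1-HIT | VC [8]
  [3] addr=0x40 blk=8 s=0: VC-HIT | VC [6]
  [4] addr=0x34 blk=6 s=0: VC-HIT | VC [8]
  [5] addr=0x43 blk=8 s=0: VC-HIT | VC [6]
  [6] addr=0x36 blk=6 s=0: VC-HIT | VC [8]
  [7] addr=0x44 blk=8 s=0: VC-HIT | VC [6]

SEQ = [MISS, MISS, L1-HIT, VC-HIT, VC-HIT, VC-HIT, VC-HIT, VC-HIT]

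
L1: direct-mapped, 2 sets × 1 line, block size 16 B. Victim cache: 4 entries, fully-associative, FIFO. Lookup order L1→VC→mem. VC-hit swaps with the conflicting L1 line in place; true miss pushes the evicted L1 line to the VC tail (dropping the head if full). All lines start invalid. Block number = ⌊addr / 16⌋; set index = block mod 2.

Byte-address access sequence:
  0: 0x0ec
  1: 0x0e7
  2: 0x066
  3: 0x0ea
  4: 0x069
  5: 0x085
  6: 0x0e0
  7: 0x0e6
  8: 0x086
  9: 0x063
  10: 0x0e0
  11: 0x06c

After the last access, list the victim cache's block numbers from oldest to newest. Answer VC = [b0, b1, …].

VC = [14, 8]

0: 0xec (blk 14, set 0) → MISS  vc=[]
1: 0xe7 (blk 14, set 0) → L1-HIT  vc=[]
2: 0x66 (blk 6, set 0) → MISS  vc=[14]
3: 0xea (blk 14, set 0) → VC-HIT  vc=[6]
4: 0x69 (blk 6, set 0) → VC-HIT  vc=[14]
5: 0x85 (blk 8, set 0) → MISS  vc=[14, 6]
6: 0xe0 (blk 14, set 0) → VC-HIT  vc=[8, 6]
7: 0xe6 (blk 14, set 0) → L1-HIT  vc=[8, 6]
8: 0x86 (blk 8, set 0) → VC-HIT  vc=[14, 6]
9: 0x63 (blk 6, set 0) → VC-HIT  vc=[14, 8]
10: 0xe0 (blk 14, set 0) → VC-HIT  vc=[6, 8]
11: 0x6c (blk 6, set 0) → VC-HIT  vc=[14, 8]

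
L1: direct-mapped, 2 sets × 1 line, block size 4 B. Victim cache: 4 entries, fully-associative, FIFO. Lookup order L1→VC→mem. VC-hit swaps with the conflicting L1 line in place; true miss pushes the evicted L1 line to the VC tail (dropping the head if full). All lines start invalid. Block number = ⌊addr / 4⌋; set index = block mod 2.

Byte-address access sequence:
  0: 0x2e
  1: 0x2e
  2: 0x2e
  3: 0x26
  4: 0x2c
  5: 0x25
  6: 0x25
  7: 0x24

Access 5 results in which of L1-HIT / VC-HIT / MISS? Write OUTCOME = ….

0: 0x2e (blk 11, set 1) → MISS  vc=[]
1: 0x2e (blk 11, set 1) → L1-HIT  vc=[]
2: 0x2e (blk 11, set 1) → L1-HIT  vc=[]
3: 0x26 (blk 9, set 1) → MISS  vc=[11]
4: 0x2c (blk 11, set 1) → VC-HIT  vc=[9]
5: 0x25 (blk 9, set 1) → VC-HIT  vc=[11]
6: 0x25 (blk 9, set 1) → L1-HIT  vc=[11]
7: 0x24 (blk 9, set 1) → L1-HIT  vc=[11]

OUTCOME = VC-HIT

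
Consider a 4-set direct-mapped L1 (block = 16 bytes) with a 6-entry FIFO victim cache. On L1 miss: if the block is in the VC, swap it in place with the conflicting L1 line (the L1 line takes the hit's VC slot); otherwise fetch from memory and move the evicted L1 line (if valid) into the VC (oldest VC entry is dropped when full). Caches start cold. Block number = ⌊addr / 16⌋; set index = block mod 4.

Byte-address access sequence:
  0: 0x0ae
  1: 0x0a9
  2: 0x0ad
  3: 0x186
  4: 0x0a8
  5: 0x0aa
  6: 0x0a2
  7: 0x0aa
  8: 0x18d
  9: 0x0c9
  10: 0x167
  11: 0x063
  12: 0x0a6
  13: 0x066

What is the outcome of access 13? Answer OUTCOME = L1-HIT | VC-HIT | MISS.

OUTCOME = VC-HIT

0: 0xae (blk 10, set 2) → MISS  vc=[]
1: 0xa9 (blk 10, set 2) → L1-HIT  vc=[]
2: 0xad (blk 10, set 2) → L1-HIT  vc=[]
3: 0x186 (blk 24, set 0) → MISS  vc=[]
4: 0xa8 (blk 10, set 2) → L1-HIT  vc=[]
5: 0xaa (blk 10, set 2) → L1-HIT  vc=[]
6: 0xa2 (blk 10, set 2) → L1-HIT  vc=[]
7: 0xaa (blk 10, set 2) → L1-HIT  vc=[]
8: 0x18d (blk 24, set 0) → L1-HIT  vc=[]
9: 0xc9 (blk 12, set 0) → MISS  vc=[24]
10: 0x167 (blk 22, set 2) → MISS  vc=[24, 10]
11: 0x63 (blk 6, set 2) → MISS  vc=[24, 10, 22]
12: 0xa6 (blk 10, set 2) → VC-HIT  vc=[24, 6, 22]
13: 0x66 (blk 6, set 2) → VC-HIT  vc=[24, 10, 22]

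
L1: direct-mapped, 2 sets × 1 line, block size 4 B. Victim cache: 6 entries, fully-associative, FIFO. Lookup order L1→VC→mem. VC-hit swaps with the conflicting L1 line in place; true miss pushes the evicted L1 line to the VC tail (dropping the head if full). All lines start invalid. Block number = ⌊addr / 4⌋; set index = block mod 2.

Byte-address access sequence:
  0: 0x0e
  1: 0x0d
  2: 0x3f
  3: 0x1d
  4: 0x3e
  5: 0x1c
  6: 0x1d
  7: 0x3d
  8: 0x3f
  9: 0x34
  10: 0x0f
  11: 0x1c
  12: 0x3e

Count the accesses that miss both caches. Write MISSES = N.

0: 0xe (blk 3, set 1) → MISS  vc=[]
1: 0xd (blk 3, set 1) → L1-HIT  vc=[]
2: 0x3f (blk 15, set 1) → MISS  vc=[3]
3: 0x1d (blk 7, set 1) → MISS  vc=[3, 15]
4: 0x3e (blk 15, set 1) → VC-HIT  vc=[3, 7]
5: 0x1c (blk 7, set 1) → VC-HIT  vc=[3, 15]
6: 0x1d (blk 7, set 1) → L1-HIT  vc=[3, 15]
7: 0x3d (blk 15, set 1) → VC-HIT  vc=[3, 7]
8: 0x3f (blk 15, set 1) → L1-HIT  vc=[3, 7]
9: 0x34 (blk 13, set 1) → MISS  vc=[3, 7, 15]
10: 0xf (blk 3, set 1) → VC-HIT  vc=[13, 7, 15]
11: 0x1c (blk 7, set 1) → VC-HIT  vc=[13, 3, 15]
12: 0x3e (blk 15, set 1) → VC-HIT  vc=[13, 3, 7]

MISSES = 4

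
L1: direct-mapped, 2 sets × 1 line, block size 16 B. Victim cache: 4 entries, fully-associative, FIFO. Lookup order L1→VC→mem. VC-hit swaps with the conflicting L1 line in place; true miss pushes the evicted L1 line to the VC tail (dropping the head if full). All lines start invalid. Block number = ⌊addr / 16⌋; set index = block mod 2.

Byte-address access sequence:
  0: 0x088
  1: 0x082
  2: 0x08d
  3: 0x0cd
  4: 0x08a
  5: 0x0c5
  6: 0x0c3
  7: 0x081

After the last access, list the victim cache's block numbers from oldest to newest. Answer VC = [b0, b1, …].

0: 0x88 (blk 8, set 0) → MISS  vc=[]
1: 0x82 (blk 8, set 0) → L1-HIT  vc=[]
2: 0x8d (blk 8, set 0) → L1-HIT  vc=[]
3: 0xcd (blk 12, set 0) → MISS  vc=[8]
4: 0x8a (blk 8, set 0) → VC-HIT  vc=[12]
5: 0xc5 (blk 12, set 0) → VC-HIT  vc=[8]
6: 0xc3 (blk 12, set 0) → L1-HIT  vc=[8]
7: 0x81 (blk 8, set 0) → VC-HIT  vc=[12]

VC = [12]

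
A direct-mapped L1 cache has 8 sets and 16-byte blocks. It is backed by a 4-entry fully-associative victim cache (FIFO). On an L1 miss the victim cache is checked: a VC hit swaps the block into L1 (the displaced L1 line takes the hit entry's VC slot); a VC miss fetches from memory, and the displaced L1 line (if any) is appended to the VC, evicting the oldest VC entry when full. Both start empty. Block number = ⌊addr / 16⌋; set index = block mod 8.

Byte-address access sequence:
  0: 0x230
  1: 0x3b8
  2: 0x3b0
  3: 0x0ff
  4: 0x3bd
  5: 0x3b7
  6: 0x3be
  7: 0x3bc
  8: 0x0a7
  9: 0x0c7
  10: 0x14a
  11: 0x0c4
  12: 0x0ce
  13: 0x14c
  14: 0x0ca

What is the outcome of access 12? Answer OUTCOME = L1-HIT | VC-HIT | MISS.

OUTCOME = L1-HIT

  [0] addr=0x230 blk=35 s=3: MISS | VC []
  [1] addr=0x3b8 blk=59 s=3: MISS | VC [35]
  [2] addr=0x3b0 blk=59 s=3: L1-HIT | VC [35]
  [3] addr=0xff blk=15 s=7: MISS | VC [35]
  [4] addr=0x3bd blk=59 s=3: L1-HIT | VC [35]
  [5] addr=0x3b7 blk=59 s=3: L1-HIT | VC [35]
  [6] addr=0x3be blk=59 s=3: L1-HIT | VC [35]
  [7] addr=0x3bc blk=59 s=3: L1-HIT | VC [35]
  [8] addr=0xa7 blk=10 s=2: MISS | VC [35]
  [9] addr=0xc7 blk=12 s=4: MISS | VC [35]
  [10] addr=0x14a blk=20 s=4: MISS | VC [35, 12]
  [11] addr=0xc4 blk=12 s=4: VC-HIT | VC [35, 20]
  [12] addr=0xce blk=12 s=4: L1-HIT | VC [35, 20]
  [13] addr=0x14c blk=20 s=4: VC-HIT | VC [35, 12]
  [14] addr=0xca blk=12 s=4: VC-HIT | VC [35, 20]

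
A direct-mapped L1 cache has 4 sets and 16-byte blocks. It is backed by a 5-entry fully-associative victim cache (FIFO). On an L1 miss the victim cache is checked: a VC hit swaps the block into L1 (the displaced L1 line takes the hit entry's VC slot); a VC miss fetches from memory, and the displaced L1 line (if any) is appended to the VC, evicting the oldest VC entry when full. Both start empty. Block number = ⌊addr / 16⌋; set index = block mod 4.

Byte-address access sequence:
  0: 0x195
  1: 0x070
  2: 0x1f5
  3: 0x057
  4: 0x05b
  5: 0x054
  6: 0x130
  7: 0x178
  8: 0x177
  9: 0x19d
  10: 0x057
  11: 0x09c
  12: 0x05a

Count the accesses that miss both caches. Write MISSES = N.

MISSES = 7

0: 0x195 (blk 25, set 1) → MISS  vc=[]
1: 0x70 (blk 7, set 3) → MISS  vc=[]
2: 0x1f5 (blk 31, set 3) → MISS  vc=[7]
3: 0x57 (blk 5, set 1) → MISS  vc=[7, 25]
4: 0x5b (blk 5, set 1) → L1-HIT  vc=[7, 25]
5: 0x54 (blk 5, set 1) → L1-HIT  vc=[7, 25]
6: 0x130 (blk 19, set 3) → MISS  vc=[7, 25, 31]
7: 0x178 (blk 23, set 3) → MISS  vc=[7, 25, 31, 19]
8: 0x177 (blk 23, set 3) → L1-HIT  vc=[7, 25, 31, 19]
9: 0x19d (blk 25, set 1) → VC-HIT  vc=[7, 5, 31, 19]
10: 0x57 (blk 5, set 1) → VC-HIT  vc=[7, 25, 31, 19]
11: 0x9c (blk 9, set 1) → MISS  vc=[7, 25, 31, 19, 5]
12: 0x5a (blk 5, set 1) → VC-HIT  vc=[7, 25, 31, 19, 9]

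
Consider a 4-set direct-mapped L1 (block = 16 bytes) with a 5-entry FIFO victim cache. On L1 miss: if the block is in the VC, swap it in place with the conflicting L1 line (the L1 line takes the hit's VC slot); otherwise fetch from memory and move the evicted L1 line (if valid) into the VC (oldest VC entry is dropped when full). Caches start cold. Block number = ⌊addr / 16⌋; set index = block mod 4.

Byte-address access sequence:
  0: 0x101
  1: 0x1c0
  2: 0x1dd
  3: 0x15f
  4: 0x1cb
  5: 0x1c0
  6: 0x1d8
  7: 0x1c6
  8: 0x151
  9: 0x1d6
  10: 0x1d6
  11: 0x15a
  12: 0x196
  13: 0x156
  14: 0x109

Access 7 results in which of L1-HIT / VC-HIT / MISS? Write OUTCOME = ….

  [0] addr=0x101 blk=16 s=0: MISS | VC []
  [1] addr=0x1c0 blk=28 s=0: MISS | VC [16]
  [2] addr=0x1dd blk=29 s=1: MISS | VC [16]
  [3] addr=0x15f blk=21 s=1: MISS | VC [16, 29]
  [4] addr=0x1cb blk=28 s=0: L1-HIT | VC [16, 29]
  [5] addr=0x1c0 blk=28 s=0: L1-HIT | VC [16, 29]
  [6] addr=0x1d8 blk=29 s=1: VC-HIT | VC [16, 21]
  [7] addr=0x1c6 blk=28 s=0: L1-HIT | VC [16, 21]
  [8] addr=0x151 blk=21 s=1: VC-HIT | VC [16, 29]
  [9] addr=0x1d6 blk=29 s=1: VC-HIT | VC [16, 21]
  [10] addr=0x1d6 blk=29 s=1: L1-HIT | VC [16, 21]
  [11] addr=0x15a blk=21 s=1: VC-HIT | VC [16, 29]
  [12] addr=0x196 blk=25 s=1: MISS | VC [16, 29, 21]
  [13] addr=0x156 blk=21 s=1: VC-HIT | VC [16, 29, 25]
  [14] addr=0x109 blk=16 s=0: VC-HIT | VC [28, 29, 25]

OUTCOME = L1-HIT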